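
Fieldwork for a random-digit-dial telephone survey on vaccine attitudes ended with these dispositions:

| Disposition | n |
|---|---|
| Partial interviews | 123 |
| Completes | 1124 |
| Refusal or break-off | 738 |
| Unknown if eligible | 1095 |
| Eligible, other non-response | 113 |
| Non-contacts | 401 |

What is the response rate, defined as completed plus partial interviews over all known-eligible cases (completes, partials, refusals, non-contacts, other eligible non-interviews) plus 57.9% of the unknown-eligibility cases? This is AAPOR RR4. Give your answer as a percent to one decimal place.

39.8%

Num → 1124 + 123 = 1247
Determined eligible → 1124 + 123 + 738 + 401 + 113 = 2499
e × U → 0.5790 × 1095 = 634.00
Base → 2499 + 634.00 = 3133.00
RR4 = 1247 / 3133.00 = 0.3980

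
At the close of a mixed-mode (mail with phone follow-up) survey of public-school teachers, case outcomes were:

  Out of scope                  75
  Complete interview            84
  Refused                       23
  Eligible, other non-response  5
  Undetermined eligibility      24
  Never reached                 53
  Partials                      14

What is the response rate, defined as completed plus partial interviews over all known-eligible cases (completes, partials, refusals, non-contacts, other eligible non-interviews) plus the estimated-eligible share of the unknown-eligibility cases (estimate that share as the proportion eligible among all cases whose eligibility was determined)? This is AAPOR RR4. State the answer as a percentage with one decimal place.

50.0%

Numerator → 84 + 14 = 98
Known eligible → 84 + 14 + 23 + 53 + 5 = 179
e = 179 / (179 + 75) = 179 / 254 = 0.7047
e × U → 0.7047 × 24 = 16.91
Base → 179 + 16.91 = 195.91
RR4 = 98 / 195.91 = 0.5002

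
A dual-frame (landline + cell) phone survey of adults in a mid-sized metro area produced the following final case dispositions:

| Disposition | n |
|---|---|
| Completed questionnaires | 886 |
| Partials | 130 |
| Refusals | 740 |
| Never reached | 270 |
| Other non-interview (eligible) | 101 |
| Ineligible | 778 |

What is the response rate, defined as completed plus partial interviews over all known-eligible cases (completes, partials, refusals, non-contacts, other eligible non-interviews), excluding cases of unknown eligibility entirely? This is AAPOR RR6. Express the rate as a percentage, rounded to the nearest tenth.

Num → 886 + 130 = 1016
Denom → 886 + 130 + 740 + 270 + 101 = 2127
RR6 = 1016 / 2127 = 0.4777

47.8%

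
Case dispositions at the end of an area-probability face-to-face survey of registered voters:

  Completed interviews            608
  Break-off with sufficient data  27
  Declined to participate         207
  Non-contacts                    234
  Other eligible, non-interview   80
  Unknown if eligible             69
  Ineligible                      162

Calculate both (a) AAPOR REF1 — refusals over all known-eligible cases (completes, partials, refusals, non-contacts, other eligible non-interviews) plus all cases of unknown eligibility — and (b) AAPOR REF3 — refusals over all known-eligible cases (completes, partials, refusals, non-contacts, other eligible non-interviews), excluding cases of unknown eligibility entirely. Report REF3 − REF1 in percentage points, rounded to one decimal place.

Num = 207
Denom = 608 + 27 + 207 + 234 + 80 + 69 = 1225
REF1 = 207 / 1225 = 0.1690
Denom = 608 + 27 + 207 + 234 + 80 = 1156
REF3 = 207 / 1156 = 0.1791
Difference = 17.91 − 16.90 = 1.01 percentage points

1.0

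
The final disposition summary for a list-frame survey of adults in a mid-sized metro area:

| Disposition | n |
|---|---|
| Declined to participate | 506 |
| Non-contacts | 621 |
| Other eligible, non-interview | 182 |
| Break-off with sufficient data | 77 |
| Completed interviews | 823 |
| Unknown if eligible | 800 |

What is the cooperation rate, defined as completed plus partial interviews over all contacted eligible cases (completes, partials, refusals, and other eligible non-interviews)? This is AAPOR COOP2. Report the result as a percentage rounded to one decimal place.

Num → 823 + 77 = 900
Denominator → 823 + 77 + 506 + 182 = 1588
COOP2 = 900 / 1588 = 0.5668

56.7%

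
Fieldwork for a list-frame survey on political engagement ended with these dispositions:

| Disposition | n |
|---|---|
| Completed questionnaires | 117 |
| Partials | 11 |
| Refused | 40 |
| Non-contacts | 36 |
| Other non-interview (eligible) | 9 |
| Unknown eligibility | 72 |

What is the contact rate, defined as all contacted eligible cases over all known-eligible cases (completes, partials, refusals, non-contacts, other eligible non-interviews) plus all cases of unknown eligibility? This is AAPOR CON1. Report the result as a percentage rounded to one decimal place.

62.1%

Top: 117 + 11 + 40 + 9 = 177
Denominator: 117 + 11 + 40 + 36 + 9 + 72 = 285
CON1 = 177 / 285 = 0.6211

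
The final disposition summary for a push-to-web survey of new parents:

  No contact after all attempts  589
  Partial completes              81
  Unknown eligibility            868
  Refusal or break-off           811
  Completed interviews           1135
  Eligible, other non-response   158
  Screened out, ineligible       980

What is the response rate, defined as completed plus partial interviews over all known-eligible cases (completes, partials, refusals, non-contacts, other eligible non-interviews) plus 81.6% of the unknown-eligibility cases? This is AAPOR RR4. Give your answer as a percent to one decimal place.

Num = 1135 + 81 = 1216
Known eligible = 1135 + 81 + 811 + 589 + 158 = 2774
e × U = 0.8160 × 868 = 708.29
Base = 2774 + 708.29 = 3482.29
RR4 = 1216 / 3482.29 = 0.3492

34.9%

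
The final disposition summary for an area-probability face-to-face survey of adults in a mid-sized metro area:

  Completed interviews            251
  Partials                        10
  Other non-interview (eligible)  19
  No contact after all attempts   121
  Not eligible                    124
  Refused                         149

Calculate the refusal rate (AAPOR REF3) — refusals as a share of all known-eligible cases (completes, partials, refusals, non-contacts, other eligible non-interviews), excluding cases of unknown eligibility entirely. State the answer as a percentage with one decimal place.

Numerator: 149
Base: 251 + 10 + 149 + 121 + 19 = 550
REF3 = 149 / 550 = 0.2709

27.1%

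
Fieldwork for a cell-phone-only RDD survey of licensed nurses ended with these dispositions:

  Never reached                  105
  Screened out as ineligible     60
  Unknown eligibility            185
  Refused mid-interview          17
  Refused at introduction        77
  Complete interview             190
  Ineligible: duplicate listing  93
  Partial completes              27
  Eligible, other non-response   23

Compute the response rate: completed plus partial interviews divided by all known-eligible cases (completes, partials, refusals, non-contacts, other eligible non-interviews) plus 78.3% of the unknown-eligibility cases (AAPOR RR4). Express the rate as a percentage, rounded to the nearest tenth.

Refusals = 77 + 17 = 94
Screened out, ineligible = 60 + 93 = 153
Top → 190 + 27 = 217
Determined eligible → 190 + 27 + 94 + 105 + 23 = 439
e × U → 0.7830 × 185 = 144.86
Denom → 439 + 144.86 = 583.86
RR4 = 217 / 583.86 = 0.3717

37.2%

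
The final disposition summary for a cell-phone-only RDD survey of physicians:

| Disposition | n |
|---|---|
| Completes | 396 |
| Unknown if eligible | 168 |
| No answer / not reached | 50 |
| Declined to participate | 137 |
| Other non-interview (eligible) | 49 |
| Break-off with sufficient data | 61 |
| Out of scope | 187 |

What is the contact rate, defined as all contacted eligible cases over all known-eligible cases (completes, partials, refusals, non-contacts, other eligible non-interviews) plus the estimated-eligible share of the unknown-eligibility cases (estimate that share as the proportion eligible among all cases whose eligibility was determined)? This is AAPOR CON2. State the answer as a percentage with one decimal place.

Top = 396 + 61 + 137 + 49 = 643
Eligible (known) = 396 + 61 + 137 + 50 + 49 = 693
e = 693 / (693 + 187) = 693 / 880 = 0.7875
Estimated eligible among unknowns = 0.7875 × 168 = 132.30
Base = 693 + 132.30 = 825.30
CON2 = 643 / 825.30 = 0.7791

77.9%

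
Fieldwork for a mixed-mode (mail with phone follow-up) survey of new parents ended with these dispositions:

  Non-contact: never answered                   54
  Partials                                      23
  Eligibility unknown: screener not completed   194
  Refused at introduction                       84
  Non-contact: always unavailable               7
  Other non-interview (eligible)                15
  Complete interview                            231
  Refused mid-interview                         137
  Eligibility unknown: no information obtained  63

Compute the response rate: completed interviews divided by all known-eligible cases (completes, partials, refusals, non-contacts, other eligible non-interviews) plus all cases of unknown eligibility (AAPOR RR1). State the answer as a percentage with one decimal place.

28.6%

Declined to participate = 84 + 137 = 221
Non-contacts = 54 + 7 = 61
Unknown eligibility = 194 + 63 = 257
Num → 231
Denominator → 231 + 23 + 221 + 61 + 15 + 257 = 808
RR1 = 231 / 808 = 0.2859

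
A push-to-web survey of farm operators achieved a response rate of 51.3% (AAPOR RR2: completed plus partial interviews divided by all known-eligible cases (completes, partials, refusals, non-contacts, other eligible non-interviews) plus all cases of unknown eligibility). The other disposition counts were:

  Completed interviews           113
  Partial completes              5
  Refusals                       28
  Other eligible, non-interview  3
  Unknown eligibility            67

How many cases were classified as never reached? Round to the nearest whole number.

Numerator → 113 + 5 = 118
RR2 = 118 / D = 0.513
D = 118 / 0.513 = 230.0
Rest of base = 216
never reached = 230.0 − 216 ≈ 14

14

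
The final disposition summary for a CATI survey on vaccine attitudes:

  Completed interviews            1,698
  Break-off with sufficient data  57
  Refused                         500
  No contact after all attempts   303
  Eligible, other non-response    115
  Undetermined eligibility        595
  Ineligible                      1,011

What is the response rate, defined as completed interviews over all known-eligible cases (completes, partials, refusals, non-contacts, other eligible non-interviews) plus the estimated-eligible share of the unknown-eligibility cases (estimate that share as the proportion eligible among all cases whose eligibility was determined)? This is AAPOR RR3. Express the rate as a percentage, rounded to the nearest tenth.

54.7%

Top: 1698
Known eligible: 1698 + 57 + 500 + 303 + 115 = 2673
e = 2673 / (2673 + 1011) = 2673 / 3684 = 0.7256
Eligible share of unknowns: 0.7256 × 595 = 431.73
Denominator: 2673 + 431.73 = 3104.73
RR3 = 1698 / 3104.73 = 0.5469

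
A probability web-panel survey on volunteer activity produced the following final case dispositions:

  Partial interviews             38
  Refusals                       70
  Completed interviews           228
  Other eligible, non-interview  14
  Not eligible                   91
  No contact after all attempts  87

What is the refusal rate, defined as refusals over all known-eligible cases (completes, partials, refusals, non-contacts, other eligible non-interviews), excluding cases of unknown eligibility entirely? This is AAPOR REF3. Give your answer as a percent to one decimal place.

16.0%

Top → 70
Denom → 228 + 38 + 70 + 87 + 14 = 437
REF3 = 70 / 437 = 0.1602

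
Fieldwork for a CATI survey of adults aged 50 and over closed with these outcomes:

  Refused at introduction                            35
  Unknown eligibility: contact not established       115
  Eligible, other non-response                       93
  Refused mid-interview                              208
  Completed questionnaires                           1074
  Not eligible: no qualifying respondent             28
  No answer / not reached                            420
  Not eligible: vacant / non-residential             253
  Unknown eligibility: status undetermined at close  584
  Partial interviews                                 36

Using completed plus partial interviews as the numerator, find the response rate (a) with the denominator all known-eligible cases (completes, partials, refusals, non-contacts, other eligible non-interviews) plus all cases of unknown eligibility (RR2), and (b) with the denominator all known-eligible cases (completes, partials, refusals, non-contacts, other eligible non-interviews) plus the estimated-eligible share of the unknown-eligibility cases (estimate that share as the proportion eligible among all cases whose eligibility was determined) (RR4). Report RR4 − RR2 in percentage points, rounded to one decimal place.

1.6

Refusal or break-off = 35 + 208 = 243
Eligibility not determined = 115 + 584 = 699
Screened out, ineligible = 28 + 253 = 281
Num → 1074 + 36 = 1110
Denom → 1074 + 36 + 243 + 420 + 93 + 699 = 2565
RR2 = 1110 / 2565 = 0.4327
Determined eligible → 1074 + 36 + 243 + 420 + 93 = 1866
e = 1866 / (1866 + 281) = 1866 / 2147 = 0.8691
Eligible share of unknowns → 0.8691 × 699 = 607.50
Denom → 1866 + 607.50 = 2473.50
RR4 = 1110 / 2473.50 = 0.4488
Difference = 44.88 − 43.27 = 1.61 percentage points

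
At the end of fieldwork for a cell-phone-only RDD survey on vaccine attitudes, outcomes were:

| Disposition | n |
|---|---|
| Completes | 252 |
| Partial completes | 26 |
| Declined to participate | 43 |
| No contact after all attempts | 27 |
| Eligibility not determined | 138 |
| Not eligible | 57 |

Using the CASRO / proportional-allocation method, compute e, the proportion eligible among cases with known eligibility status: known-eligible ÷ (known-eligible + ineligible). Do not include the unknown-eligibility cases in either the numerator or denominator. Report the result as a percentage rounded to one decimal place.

85.9%

Known eligible = 252 + 26 + 43 + 27 = 348
e = 348 / (348 + 57) = 348 / 405 = 0.8593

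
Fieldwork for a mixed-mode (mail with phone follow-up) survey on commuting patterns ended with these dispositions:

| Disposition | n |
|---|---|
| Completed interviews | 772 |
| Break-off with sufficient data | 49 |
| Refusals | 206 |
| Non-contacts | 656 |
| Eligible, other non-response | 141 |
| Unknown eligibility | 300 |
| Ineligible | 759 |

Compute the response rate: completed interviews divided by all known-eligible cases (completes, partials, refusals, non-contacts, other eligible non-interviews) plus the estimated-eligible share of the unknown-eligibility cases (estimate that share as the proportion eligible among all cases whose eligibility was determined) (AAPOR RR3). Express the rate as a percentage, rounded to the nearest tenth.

37.9%

Num: 772
Eligible (known): 772 + 49 + 206 + 656 + 141 = 1824
e = 1824 / (1824 + 759) = 1824 / 2583 = 0.7062
Estimated eligible among unknowns: 0.7062 × 300 = 211.86
Denominator: 1824 + 211.86 = 2035.86
RR3 = 772 / 2035.86 = 0.3792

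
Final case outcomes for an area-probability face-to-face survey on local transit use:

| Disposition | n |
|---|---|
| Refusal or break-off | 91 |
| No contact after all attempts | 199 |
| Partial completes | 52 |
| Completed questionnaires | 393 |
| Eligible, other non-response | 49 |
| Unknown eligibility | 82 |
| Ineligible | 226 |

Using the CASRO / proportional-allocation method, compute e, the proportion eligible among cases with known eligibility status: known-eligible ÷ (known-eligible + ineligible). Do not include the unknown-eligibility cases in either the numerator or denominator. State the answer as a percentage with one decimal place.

Known eligible: 393 + 52 + 91 + 199 + 49 = 784
e = 784 / (784 + 226) = 784 / 1010 = 0.7762

77.6%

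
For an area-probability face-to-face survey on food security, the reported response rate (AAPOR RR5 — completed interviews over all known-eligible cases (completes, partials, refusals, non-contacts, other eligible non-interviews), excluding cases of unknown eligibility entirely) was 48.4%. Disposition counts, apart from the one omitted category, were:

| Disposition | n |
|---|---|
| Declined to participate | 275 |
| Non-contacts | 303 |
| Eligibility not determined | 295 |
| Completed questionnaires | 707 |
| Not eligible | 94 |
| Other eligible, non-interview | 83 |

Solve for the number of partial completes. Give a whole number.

RR5 = 707 / D = 0.484
D = 707 / 0.484 = 1460.7
Other denominator terms total 1368
partial completes = 1460.7 − 1368 ≈ 93

93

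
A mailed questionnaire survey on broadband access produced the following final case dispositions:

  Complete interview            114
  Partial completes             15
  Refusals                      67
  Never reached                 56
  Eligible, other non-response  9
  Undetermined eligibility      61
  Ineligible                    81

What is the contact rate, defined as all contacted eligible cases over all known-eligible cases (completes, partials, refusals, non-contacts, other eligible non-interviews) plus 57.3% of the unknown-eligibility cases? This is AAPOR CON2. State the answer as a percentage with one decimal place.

69.3%

Num → 114 + 15 + 67 + 9 = 205
Determined eligible → 114 + 15 + 67 + 56 + 9 = 261
e × U → 0.5730 × 61 = 34.95
Denominator → 261 + 34.95 = 295.95
CON2 = 205 / 295.95 = 0.6927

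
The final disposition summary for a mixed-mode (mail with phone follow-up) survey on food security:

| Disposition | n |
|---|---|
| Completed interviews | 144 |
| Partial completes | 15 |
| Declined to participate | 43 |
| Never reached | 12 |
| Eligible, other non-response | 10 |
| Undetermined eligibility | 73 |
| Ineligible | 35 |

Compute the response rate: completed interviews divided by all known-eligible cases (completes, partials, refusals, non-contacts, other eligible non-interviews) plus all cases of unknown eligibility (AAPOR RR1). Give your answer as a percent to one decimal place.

Top = 144
Denom = 144 + 15 + 43 + 12 + 10 + 73 = 297
RR1 = 144 / 297 = 0.4848

48.5%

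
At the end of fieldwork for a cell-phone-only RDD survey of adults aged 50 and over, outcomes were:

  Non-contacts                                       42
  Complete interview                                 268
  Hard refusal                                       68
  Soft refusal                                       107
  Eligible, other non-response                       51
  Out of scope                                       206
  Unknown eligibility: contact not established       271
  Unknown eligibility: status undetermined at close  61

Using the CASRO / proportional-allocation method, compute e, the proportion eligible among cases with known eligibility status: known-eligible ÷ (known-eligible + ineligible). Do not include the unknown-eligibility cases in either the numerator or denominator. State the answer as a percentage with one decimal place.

Refused = 68 + 107 = 175
Unknown if eligible = 271 + 61 = 332
Determined eligible: 268 + 175 + 42 + 51 = 536
e = 536 / (536 + 206) = 536 / 742 = 0.7224

72.2%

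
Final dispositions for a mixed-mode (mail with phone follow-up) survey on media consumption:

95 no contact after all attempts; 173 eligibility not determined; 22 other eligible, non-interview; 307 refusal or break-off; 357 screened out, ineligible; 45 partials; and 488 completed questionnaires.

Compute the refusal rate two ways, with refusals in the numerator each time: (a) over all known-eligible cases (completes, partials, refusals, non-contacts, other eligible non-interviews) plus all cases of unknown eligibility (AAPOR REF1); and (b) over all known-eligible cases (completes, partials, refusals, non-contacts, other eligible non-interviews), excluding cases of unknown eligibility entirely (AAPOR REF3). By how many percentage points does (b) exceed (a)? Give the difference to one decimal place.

4.9

Numerator: 307
Denominator: 488 + 45 + 307 + 95 + 22 + 173 = 1130
REF1 = 307 / 1130 = 0.2717
Denominator: 488 + 45 + 307 + 95 + 22 = 957
REF3 = 307 / 957 = 0.3208
Difference = 32.08 − 27.17 = 4.91 percentage points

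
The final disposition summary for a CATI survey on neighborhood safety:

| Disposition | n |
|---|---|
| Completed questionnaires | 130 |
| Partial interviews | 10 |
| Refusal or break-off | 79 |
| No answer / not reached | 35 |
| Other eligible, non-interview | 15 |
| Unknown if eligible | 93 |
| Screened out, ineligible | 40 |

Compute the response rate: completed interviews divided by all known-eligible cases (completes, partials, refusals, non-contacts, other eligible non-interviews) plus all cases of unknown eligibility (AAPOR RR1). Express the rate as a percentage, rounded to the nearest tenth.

35.9%

Top = 130
Denominator = 130 + 10 + 79 + 35 + 15 + 93 = 362
RR1 = 130 / 362 = 0.3591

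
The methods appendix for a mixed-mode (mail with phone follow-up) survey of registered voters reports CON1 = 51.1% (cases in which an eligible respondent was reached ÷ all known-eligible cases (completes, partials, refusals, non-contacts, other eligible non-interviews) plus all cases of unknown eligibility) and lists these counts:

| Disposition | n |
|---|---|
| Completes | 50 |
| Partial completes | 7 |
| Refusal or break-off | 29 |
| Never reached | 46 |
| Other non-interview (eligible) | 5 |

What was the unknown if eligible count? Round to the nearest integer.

41

Top = 50 + 7 + 29 + 5 = 91
CON1 = 91 / D = 0.511
D = 91 / 0.511 = 178.1
Other denominator terms total 137
unknown if eligible = 178.1 − 137 ≈ 41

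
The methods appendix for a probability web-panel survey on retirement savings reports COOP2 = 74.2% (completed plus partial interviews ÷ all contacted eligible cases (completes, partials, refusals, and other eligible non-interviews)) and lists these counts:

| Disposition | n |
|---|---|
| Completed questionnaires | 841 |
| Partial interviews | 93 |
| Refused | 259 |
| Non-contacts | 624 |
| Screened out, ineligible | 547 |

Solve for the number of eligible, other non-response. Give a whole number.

66

Num = 841 + 93 = 934
COOP2 = 934 / D = 0.742
D = 934 / 0.742 = 1258.8
Rest of base = 1193
eligible, other non-response = 1258.8 − 1193 ≈ 66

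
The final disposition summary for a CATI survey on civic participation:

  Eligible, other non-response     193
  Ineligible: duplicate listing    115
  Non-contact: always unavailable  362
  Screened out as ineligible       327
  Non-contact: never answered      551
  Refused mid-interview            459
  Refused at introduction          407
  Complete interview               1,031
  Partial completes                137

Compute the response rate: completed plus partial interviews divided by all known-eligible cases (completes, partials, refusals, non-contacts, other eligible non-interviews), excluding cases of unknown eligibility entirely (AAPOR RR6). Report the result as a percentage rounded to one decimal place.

37.2%

Declined to participate = 407 + 459 = 866
Non-contacts = 551 + 362 = 913
Not eligible = 327 + 115 = 442
Numerator: 1031 + 137 = 1168
Base: 1031 + 137 + 866 + 913 + 193 = 3140
RR6 = 1168 / 3140 = 0.3720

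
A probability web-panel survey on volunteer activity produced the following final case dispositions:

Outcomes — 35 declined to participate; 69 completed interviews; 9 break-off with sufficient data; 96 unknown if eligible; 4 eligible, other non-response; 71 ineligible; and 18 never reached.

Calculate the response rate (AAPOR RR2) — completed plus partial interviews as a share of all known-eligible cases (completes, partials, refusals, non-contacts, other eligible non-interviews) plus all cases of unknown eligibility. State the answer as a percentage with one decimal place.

Top: 69 + 9 = 78
Denominator: 69 + 9 + 35 + 18 + 4 + 96 = 231
RR2 = 78 / 231 = 0.3377

33.8%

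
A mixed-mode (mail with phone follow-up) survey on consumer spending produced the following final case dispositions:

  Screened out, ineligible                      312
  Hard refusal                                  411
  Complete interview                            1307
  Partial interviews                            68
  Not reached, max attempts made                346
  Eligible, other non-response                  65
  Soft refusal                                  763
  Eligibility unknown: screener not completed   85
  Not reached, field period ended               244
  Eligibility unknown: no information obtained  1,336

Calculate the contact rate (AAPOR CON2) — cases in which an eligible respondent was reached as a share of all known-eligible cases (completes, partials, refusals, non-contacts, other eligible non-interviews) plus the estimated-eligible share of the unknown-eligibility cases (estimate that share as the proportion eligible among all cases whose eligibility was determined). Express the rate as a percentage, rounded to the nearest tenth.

Declined to participate = 411 + 763 = 1174
No contact after all attempts = 244 + 346 = 590
Undetermined eligibility = 85 + 1336 = 1421
Num = 1307 + 68 + 1174 + 65 = 2614
Eligible (known) = 1307 + 68 + 1174 + 590 + 65 = 3204
e = 3204 / (3204 + 312) = 3204 / 3516 = 0.9113
e × U = 0.9113 × 1421 = 1294.96
Denominator = 3204 + 1294.96 = 4498.96
CON2 = 2614 / 4498.96 = 0.5810

58.1%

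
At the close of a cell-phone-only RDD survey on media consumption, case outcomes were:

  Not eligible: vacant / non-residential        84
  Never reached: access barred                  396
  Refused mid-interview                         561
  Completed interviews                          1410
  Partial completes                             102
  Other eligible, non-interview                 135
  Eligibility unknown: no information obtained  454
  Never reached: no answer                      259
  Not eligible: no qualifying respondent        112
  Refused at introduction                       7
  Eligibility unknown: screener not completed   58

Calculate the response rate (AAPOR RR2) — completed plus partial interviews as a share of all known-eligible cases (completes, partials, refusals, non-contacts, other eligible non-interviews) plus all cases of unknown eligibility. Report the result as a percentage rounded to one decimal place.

Declined to participate = 7 + 561 = 568
Non-contacts = 259 + 396 = 655
Unknown if eligible = 58 + 454 = 512
Ineligible = 112 + 84 = 196
Numerator → 1410 + 102 = 1512
Denom → 1410 + 102 + 568 + 655 + 135 + 512 = 3382
RR2 = 1512 / 3382 = 0.4471

44.7%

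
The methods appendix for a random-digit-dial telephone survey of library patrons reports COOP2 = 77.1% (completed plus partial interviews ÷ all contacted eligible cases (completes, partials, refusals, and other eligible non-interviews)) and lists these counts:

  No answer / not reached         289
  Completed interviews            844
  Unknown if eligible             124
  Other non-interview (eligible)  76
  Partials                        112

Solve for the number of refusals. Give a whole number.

Num → 844 + 112 = 956
COOP2 = 956 / D = 0.771
D = 956 / 0.771 = 1239.9
Remaining denominator categories sum to 1032
refusals = 1239.9 − 1032 ≈ 208

208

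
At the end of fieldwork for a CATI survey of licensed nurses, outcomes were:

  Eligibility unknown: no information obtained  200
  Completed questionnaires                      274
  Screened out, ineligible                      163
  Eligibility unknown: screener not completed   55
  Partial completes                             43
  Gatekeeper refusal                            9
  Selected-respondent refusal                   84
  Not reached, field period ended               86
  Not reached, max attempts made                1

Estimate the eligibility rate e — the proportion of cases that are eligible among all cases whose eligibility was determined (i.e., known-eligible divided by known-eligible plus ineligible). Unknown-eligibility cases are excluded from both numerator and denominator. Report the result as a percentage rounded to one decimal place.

Refusal or break-off = 9 + 84 = 93
Never reached = 86 + 1 = 87
Eligibility not determined = 55 + 200 = 255
Determined eligible = 274 + 43 + 93 + 87 = 497
e = 497 / (497 + 163) = 497 / 660 = 0.7530

75.3%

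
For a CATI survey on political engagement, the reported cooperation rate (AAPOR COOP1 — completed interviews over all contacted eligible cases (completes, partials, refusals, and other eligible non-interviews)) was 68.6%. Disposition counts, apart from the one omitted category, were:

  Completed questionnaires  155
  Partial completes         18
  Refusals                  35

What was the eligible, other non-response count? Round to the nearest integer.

COOP1 = 155 / D = 0.686
D = 155 / 0.686 = 225.9
Remaining denominator categories sum to 208
eligible, other non-response = 225.9 − 208 ≈ 18

18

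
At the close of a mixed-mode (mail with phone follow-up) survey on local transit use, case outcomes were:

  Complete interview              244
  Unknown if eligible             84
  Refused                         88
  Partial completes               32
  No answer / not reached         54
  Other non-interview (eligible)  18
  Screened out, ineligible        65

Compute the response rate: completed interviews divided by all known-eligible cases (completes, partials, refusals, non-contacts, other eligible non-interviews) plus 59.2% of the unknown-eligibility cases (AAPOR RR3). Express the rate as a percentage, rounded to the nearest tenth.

Top: 244
Eligible (known): 244 + 32 + 88 + 54 + 18 = 436
Estimated eligible among unknowns: 0.5920 × 84 = 49.73
Denominator: 436 + 49.73 = 485.73
RR3 = 244 / 485.73 = 0.5023

50.2%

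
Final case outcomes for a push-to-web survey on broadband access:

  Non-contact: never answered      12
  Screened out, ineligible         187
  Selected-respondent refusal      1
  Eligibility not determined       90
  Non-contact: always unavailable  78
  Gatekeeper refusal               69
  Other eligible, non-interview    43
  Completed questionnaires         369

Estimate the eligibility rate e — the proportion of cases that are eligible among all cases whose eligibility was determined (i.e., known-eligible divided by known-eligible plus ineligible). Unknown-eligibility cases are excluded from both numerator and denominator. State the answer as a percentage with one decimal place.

75.4%

Refused = 69 + 1 = 70
Non-contacts = 12 + 78 = 90
Eligible (known) = 369 + 70 + 90 + 43 = 572
e = 572 / (572 + 187) = 572 / 759 = 0.7536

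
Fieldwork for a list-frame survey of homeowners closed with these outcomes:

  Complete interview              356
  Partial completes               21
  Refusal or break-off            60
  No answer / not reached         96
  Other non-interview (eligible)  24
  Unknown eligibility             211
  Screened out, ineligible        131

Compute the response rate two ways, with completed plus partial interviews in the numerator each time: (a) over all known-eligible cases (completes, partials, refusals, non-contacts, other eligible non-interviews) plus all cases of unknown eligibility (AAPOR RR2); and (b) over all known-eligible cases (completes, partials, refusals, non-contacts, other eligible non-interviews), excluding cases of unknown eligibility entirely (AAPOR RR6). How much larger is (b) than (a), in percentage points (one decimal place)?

Numerator → 356 + 21 = 377
Denom → 356 + 21 + 60 + 96 + 24 + 211 = 768
RR2 = 377 / 768 = 0.4909
Denom → 356 + 21 + 60 + 96 + 24 = 557
RR6 = 377 / 557 = 0.6768
Difference = 67.68 − 49.09 = 18.59 percentage points

18.6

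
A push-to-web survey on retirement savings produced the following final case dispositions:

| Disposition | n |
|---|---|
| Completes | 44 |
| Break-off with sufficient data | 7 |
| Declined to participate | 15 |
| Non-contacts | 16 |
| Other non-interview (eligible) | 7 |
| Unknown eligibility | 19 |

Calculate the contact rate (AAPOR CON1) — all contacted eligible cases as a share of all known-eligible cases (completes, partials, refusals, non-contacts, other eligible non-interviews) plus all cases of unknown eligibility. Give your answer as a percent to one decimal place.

67.6%

Numerator → 44 + 7 + 15 + 7 = 73
Denominator → 44 + 7 + 15 + 16 + 7 + 19 = 108
CON1 = 73 / 108 = 0.6759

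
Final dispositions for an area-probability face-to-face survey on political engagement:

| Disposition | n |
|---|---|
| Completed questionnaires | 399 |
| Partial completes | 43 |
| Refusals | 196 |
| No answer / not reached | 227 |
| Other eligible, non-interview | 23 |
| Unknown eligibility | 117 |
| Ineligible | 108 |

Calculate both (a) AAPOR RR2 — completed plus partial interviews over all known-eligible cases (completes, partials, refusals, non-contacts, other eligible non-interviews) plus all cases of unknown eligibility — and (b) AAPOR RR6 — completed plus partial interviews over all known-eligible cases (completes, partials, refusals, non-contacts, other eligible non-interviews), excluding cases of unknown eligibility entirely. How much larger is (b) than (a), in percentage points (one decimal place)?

5.8

Top: 399 + 43 = 442
Denominator: 399 + 43 + 196 + 227 + 23 + 117 = 1005
RR2 = 442 / 1005 = 0.4398
Denominator: 399 + 43 + 196 + 227 + 23 = 888
RR6 = 442 / 888 = 0.4977
Difference = 49.77 − 43.98 = 5.79 percentage points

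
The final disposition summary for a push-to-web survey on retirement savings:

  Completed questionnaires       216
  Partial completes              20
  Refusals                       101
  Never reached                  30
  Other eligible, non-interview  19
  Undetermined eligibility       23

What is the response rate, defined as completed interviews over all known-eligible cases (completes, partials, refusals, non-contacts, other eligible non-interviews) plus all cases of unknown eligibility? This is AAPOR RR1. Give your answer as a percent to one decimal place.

Top = 216
Base = 216 + 20 + 101 + 30 + 19 + 23 = 409
RR1 = 216 / 409 = 0.5281

52.8%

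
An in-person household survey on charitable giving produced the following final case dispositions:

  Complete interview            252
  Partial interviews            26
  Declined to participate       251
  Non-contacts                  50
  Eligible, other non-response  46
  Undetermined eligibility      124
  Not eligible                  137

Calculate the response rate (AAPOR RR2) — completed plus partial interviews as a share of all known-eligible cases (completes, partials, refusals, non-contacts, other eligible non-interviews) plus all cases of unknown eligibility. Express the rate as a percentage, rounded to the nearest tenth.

37.1%

Top = 252 + 26 = 278
Base = 252 + 26 + 251 + 50 + 46 + 124 = 749
RR2 = 278 / 749 = 0.3712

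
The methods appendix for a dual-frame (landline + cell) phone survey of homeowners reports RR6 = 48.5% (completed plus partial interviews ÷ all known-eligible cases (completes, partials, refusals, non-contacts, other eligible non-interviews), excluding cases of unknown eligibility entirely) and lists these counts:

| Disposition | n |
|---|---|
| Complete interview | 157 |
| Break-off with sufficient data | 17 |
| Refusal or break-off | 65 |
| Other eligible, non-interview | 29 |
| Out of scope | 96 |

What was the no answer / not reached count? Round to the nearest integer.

Top: 157 + 17 = 174
RR6 = 174 / D = 0.485
D = 174 / 0.485 = 358.8
Remaining denominator categories sum to 268
no answer / not reached = 358.8 − 268 ≈ 91

91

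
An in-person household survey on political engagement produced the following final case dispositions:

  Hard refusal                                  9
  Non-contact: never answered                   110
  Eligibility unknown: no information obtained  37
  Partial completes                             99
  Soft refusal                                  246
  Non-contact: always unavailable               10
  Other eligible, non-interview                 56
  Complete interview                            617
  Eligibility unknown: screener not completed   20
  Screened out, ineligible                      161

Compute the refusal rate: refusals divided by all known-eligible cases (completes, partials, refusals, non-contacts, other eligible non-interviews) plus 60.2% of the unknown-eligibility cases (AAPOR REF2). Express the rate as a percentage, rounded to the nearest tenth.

Refusals = 9 + 246 = 255
No answer / not reached = 110 + 10 = 120
Eligibility not determined = 20 + 37 = 57
Numerator = 255
Eligible (known) = 617 + 99 + 255 + 120 + 56 = 1147
Eligible share of unknowns = 0.6020 × 57 = 34.31
Base = 1147 + 34.31 = 1181.31
REF2 = 255 / 1181.31 = 0.2159

21.6%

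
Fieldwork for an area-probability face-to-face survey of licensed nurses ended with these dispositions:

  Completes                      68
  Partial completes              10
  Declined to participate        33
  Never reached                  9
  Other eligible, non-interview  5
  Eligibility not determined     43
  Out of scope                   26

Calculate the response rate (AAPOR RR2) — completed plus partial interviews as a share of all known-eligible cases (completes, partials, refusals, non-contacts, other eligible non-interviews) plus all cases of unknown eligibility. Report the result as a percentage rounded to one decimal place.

46.4%

Top → 68 + 10 = 78
Base → 68 + 10 + 33 + 9 + 5 + 43 = 168
RR2 = 78 / 168 = 0.4643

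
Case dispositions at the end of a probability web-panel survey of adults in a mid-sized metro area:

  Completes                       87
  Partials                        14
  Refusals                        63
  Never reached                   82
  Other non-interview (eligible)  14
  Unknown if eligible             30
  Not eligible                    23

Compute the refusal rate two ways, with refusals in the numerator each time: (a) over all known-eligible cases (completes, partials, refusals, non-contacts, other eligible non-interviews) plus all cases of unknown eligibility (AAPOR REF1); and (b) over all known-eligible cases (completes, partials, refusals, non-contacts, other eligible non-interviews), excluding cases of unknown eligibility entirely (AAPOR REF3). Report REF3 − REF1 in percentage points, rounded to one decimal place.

Top → 63
Base → 87 + 14 + 63 + 82 + 14 + 30 = 290
REF1 = 63 / 290 = 0.2172
Base → 87 + 14 + 63 + 82 + 14 = 260
REF3 = 63 / 260 = 0.2423
Difference = 24.23 − 21.72 = 2.51 percentage points

2.5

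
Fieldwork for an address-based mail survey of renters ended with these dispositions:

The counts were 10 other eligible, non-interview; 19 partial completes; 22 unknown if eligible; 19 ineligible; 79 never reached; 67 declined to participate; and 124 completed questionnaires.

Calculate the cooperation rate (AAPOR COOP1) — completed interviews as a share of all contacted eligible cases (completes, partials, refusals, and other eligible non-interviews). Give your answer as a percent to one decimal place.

Top: 124
Denominator: 124 + 19 + 67 + 10 = 220
COOP1 = 124 / 220 = 0.5636

56.4%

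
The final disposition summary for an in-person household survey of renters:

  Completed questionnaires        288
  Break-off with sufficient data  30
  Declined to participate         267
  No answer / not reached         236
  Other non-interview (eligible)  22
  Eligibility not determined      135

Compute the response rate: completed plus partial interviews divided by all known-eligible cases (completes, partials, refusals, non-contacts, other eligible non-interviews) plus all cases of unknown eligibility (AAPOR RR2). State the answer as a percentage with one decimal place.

32.5%

Num → 288 + 30 = 318
Base → 288 + 30 + 267 + 236 + 22 + 135 = 978
RR2 = 318 / 978 = 0.3252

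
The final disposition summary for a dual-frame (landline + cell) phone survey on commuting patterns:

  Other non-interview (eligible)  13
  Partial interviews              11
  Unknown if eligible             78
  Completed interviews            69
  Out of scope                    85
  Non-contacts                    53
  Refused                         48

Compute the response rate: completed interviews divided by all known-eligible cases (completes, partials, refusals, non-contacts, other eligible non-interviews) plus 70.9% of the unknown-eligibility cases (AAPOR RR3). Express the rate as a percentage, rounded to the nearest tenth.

27.7%

Top = 69
Known eligible = 69 + 11 + 48 + 53 + 13 = 194
Eligible share of unknowns = 0.7090 × 78 = 55.30
Denom = 194 + 55.30 = 249.30
RR3 = 69 / 249.30 = 0.2768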